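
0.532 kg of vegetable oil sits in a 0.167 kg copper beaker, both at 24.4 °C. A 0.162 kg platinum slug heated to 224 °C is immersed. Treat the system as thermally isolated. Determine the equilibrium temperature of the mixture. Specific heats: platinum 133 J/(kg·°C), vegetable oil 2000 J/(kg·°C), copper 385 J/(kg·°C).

Energy conservation, ΣQ = 0:
0.162*133*(T − 224) + 0.532*2000*(T − 24.4) + 0.167*385*(T − 24.4) = 0
21.55(T − 224) + 1064(T − 24.4) + 64.3(T − 24.4) = 0
(21.55 + 1064 + 64.3) T = 21.55*224 + 1064*24.4 + 64.3*24.4
T = 32357 / 1149.8 = 28.1 °C

T_f ≈ 28.1 °C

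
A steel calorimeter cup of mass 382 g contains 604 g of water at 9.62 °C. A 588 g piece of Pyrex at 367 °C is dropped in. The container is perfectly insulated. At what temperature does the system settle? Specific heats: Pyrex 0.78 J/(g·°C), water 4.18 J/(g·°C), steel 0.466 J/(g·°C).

T_f is the heat-capacity-weighted average of the initial temperatures:
T_f = (458.64*367 + 2524.7*9.62 + 178.01*9.62) / (458.64 + 2524.7 + 178.01)
    = 194321 / 3161.4 ≈ 61.47 °C

T_f ≈ 61.5 °C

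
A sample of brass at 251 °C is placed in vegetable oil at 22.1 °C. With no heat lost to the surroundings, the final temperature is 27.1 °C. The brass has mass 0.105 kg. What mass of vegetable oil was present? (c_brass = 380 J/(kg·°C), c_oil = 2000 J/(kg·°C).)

m ≈ 0.893 kg

Setting the total heat transfer to zero:
0.105×380×(27.1 − 251) + m×2000×(27.1 − 22.1) = 0
10000 m = 8933.6
m = 8933.6/10000 ≈ 0.8934 kg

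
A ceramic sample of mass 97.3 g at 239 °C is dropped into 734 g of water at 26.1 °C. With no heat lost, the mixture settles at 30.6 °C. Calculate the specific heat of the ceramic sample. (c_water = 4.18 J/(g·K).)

c ≈ 0.681 J/(g·K)

Setting the total heat transfer to zero:
97.3×c×(30.6 − 239) + 734×4.18×(30.6 − 26.1) = 0
-20277 c = -13807
c = -13807/-20277 ≈ 0.6809 J/(g·K)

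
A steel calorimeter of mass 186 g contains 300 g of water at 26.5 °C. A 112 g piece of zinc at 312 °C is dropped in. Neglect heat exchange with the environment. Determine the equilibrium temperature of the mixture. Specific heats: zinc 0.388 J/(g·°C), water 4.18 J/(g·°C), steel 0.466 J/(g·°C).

T_f ≈ 35.5 °C

T_f is the heat-capacity-weighted average of the initial temperatures:
T_f = (43.46×312 + 1254×26.5 + 86.68×26.5) / (43.46 + 1254 + 86.68)
    = 49086 / 1384.1 ≈ 35.46 °C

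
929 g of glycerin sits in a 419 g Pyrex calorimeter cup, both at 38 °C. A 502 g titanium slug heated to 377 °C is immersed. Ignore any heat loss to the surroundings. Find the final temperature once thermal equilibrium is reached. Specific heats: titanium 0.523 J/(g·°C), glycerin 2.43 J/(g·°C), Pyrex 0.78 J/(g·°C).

Energy conservation, ΣQ = 0:
502*0.523*(T − 377) + 929*2.43*(T − 38) + 419*0.78*(T − 38) = 0
262.55(T − 377) + 2257.5(T − 38) + 326.82(T − 38) = 0
2846.8 T = 197183
T = 197183/2846.8 ≈ 69.26 °C

T_f ≈ 69.3 °C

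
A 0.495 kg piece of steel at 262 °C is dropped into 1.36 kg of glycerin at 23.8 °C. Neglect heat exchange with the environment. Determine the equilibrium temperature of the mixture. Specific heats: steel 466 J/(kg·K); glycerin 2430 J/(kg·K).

T_f is the heat-capacity-weighted average of the initial temperatures:
T_f = (230.67*262 + 3304.8*23.8) / (230.67 + 3304.8)
    = 139090 / 3535.5 ≈ 39.34 °C

T_f ≈ 39.3 °C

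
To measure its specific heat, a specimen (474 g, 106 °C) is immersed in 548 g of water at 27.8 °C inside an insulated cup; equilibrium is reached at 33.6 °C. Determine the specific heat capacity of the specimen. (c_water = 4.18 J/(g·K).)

Setting the total heat transfer to zero:
474·c·(33.6 − 106) + 548·4.18·(33.6 − 27.8) = 0
-34318 c = -13286
c = -13286/-34318 ≈ 0.3871 J/(g·K)

c ≈ 0.387 J/(g·K)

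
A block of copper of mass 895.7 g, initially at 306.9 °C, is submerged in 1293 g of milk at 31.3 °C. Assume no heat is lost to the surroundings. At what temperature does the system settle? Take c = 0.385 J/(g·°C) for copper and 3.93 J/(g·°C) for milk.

T_f ≈ 48.8 °C

|Q_copper| = |Q_milk|:
895.7×0.385×(306.9 − T) = 1293×3.93×(T − 31.3)
344.84(306.9 − T) = 5081.5(T − 31.3)
5426.3 T = 264883  ⇒  T ≈ 48.81 °C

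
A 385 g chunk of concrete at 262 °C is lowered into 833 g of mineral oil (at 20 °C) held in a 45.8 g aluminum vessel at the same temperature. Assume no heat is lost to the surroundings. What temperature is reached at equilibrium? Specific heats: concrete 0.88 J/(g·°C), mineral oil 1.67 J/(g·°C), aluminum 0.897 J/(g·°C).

T_f ≈ 66.3 °C

Taking heat into each body as positive, Σ m c ΔT = 0:
385×0.88×(T − 262) + 833×1.67×(T − 20) + 45.8×0.897×(T − 20) = 0
1771 T = 117409
T ≈ 66.30 °C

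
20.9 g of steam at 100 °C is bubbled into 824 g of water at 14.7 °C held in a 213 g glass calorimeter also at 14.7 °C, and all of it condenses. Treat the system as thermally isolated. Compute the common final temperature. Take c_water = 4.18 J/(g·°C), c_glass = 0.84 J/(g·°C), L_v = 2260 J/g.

Let T be the final temperature. ΣQ_i = 0:
steam→water at 100 °C releases m L_v = 20.9·2260 = 47234
  condensate cools 100→T: 20.9·4.18·(T − 100) = 87.36(T − 100)
  original water: 3444.3(T − 14.7)
  cup: 178.92(T − 14.7)
3710.6 T = 47234 + 8736.2 + 53262 = 109232
T ≈ 29.44 °C, under the boiling point, so the assumption holds.

T_f ≈ 29.4 °C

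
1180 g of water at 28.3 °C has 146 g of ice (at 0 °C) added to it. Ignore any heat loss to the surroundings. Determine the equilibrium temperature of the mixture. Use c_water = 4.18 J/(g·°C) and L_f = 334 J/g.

T_f ≈ 16.4 °C

Setting the total heat transfer to zero:
fusion: m_ice L_f = 146·334 = 48764; warm the meltwater: 610.28 T; water cools: 1180·4.18·(T − 28.3) = 4932.4(T − 28.3)
5542.7 T = 139587 − 48764 = 90823
T ≈ 16.39 °C — above 0 °C, consistent with complete melting.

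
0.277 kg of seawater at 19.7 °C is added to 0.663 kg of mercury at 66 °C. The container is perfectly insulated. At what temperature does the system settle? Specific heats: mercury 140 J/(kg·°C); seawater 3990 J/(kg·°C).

T_f = Σ m_i c_i T_i / Σ m_i c_i:
T_f = (92.82·66 + 1105.2·19.7) / (92.82 + 1105.2)
    = 27899 / 1198 ≈ 23.29 °C

T_f ≈ 23.3 °C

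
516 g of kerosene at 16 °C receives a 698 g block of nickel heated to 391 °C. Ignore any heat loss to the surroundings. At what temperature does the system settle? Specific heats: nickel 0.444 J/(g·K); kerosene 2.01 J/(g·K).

T_f ≈ 102.3 °C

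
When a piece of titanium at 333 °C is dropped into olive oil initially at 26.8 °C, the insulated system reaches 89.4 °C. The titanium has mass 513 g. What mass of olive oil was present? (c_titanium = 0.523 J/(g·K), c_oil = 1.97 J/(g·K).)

m ≈ 530 g

Conservation of energy gives ΣQ = 0:
513·0.523·(89.4 − 333) + m·1.97·(89.4 − 26.8) = 0
123.32 m = 65358
m = 65358/123.32 ≈ 530 g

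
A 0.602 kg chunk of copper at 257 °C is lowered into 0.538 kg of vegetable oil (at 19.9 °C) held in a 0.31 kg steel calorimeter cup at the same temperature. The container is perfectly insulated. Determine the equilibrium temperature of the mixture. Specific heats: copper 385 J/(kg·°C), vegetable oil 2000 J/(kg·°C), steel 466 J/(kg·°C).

T_f ≈ 57.7 °C

Taking heat into each body as positive, Σ m c ΔT = 0:
0.602×385×(T − 257) + 0.538×2000×(T − 19.9) + 0.31×466×(T − 19.9) = 0
1452.2 T = 83852
T ≈ 57.74 °C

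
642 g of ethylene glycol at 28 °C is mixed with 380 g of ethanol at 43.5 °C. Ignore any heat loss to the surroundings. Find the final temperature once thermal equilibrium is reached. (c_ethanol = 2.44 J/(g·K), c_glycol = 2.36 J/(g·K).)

Net heat exchanged in the isolated system is zero:
380·2.44·(T − 43.5) + 642·2.36·(T − 28) = 0
927.2(T − 43.5) + 1515.1(T − 28) = 0
2442.3 T = 82757
T ≈ 33.88 °C

T_f ≈ 33.9 °C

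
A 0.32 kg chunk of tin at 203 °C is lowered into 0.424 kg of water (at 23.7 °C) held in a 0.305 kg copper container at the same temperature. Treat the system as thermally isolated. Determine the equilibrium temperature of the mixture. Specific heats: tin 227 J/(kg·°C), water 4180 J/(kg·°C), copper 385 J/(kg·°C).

T_f ≈ 30.3 °C

Net heat exchanged in the isolated system is zero:
0.32×227×(T − 203) + 0.424×4180×(T − 23.7) + 0.305×385×(T − 23.7) = 0
1962.4 T = 59533
T ≈ 30.34 °C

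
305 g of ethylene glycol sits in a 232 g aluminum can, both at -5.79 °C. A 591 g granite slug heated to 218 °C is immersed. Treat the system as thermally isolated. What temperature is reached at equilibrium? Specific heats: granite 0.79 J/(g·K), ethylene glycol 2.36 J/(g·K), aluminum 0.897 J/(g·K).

Taking heat into each body as positive, Σ m c ΔT = 0:
591*0.79*(T − 218) + 305*2.36*(T − (-5.79)) + 232*0.897*(T − (-5.79)) = 0
(466.89 + 719.8 + 208.1) T = 466.89*218 + 719.8*(-5.79) + 208.1*(-5.79)
T = 96409 / 1394.8 = 69.1 °C

T_f ≈ 69.1 °C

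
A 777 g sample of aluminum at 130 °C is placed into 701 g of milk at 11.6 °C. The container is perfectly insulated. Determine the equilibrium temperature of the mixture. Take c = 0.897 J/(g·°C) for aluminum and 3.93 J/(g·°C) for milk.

Setting the total heat transfer to zero:
777*0.897*(T − 130) + 701*3.93*(T − 11.6) = 0
696.97(T − 130) + 2754.9(T − 11.6) = 0
3451.9 T = 122563
T = 122563/3451.9 ≈ 35.51 °C

T_f ≈ 35.5 °C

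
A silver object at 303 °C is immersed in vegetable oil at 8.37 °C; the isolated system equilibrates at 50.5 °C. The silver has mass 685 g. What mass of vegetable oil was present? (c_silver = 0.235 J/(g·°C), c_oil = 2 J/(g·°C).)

m ≈ 482 g

Setting the total heat transfer to zero:
685·0.235·(50.5 − 303) + m·2·(50.5 − 8.37) = 0
84.26 m = 40646
m = 40646/84.26 ≈ 482.4 g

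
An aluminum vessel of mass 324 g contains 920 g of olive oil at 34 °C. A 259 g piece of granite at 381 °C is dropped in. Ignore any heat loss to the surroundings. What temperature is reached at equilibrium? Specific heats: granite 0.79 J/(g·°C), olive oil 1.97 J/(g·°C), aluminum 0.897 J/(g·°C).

T_f ≈ 64.8 °C

Setting the total heat transfer to zero:
259*0.79*(T − 381) + 920*1.97*(T − 34) + 324*0.897*(T − 34) = 0
(204.61 + 1812.4 + 290.63) T = 204.61*381 + 1812.4*34 + 290.63*34
T ≈ 64.77 °C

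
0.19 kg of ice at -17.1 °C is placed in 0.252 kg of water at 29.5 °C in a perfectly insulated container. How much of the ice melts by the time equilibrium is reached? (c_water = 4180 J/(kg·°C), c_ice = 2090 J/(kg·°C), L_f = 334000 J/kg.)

Cooling the water to 0 °C releases 0.252×4180×29.5 = 31074 J.
Of that, 0.19×2090×17.1 = 6790.4 J goes to bring the ice to 0 °C, leaving 24284 J.
Fully melting the ice requires m_ice L_f = 0.19×334000 = 63460 J.
That's not enough to melt it all — equilibrium is at 0 °C with ice remaining.
Mass melted = 24284/334000 ≈ 0.07271 kg.

m_melted ≈ 0.0727 kg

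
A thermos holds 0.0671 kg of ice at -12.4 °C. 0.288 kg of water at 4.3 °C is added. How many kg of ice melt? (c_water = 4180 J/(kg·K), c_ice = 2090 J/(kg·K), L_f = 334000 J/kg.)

m_melted ≈ 0.0103 kg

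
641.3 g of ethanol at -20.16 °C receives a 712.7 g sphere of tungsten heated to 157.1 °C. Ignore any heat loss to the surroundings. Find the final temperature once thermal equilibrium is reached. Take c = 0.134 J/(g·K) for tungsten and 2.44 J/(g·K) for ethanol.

T_f ≈ -10.0 °C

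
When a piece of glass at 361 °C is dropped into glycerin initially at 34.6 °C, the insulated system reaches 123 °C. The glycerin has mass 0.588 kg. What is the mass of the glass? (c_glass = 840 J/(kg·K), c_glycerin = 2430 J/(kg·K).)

m ≈ 0.632 kg

Heat gained plus heat lost sum to zero:
m·840·(123 − 361) + 0.588·2430·(123 − 34.6) = 0
-199920 m = -126309
m = -126309/-199920 ≈ 0.6318 kg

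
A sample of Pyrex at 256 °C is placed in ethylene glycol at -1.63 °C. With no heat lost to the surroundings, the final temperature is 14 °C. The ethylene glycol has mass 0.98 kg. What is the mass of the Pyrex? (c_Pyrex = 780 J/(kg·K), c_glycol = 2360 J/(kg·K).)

m ≈ 0.192 kg

Let T be the final temperature. ΣQ_i = 0:
m×780×(14 − 256) + 0.98×2360×(14 − (-1.63)) = 0
-188760 m = -36149
m = -36149/-188760 ≈ 0.1915 kg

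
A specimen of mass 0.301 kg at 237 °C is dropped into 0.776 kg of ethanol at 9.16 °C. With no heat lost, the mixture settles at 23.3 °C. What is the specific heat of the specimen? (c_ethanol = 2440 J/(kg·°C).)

c ≈ 416 J/(kg·°C)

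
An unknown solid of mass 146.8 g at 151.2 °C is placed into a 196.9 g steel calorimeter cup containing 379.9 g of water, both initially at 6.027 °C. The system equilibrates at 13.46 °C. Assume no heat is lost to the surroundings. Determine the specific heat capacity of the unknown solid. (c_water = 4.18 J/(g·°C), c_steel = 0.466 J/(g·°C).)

c ≈ 0.617 J/(g·°C)

Setting the total heat transfer to zero:
146.8×c×(13.46 − 151.2) + 379.9×4.18×(13.46 − 6.027) + 196.9×0.466×(13.46 − 6.027) = 0
-20220 c = -12485
c = -12485/-20220 ≈ 0.6175 J/(g·°C)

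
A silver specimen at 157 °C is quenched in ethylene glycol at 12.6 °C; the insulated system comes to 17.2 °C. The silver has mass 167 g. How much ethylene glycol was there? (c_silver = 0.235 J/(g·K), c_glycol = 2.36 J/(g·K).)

m ≈ 505 g

Let T be the final temperature. ΣQ_i = 0:
167·0.235·(17.2 − 157) + m·2.36·(17.2 − 12.6) = 0
10.86 m = 5486.5
m = 5486.5/10.86 ≈ 505.4 g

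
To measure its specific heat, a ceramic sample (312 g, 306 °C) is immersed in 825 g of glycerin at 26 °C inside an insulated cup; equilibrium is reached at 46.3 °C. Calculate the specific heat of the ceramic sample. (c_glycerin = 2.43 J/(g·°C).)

Taking heat into each body as positive, Σ m c ΔT = 0:
312×c×(46.3 − 306) + 825×2.43×(46.3 − 26) = 0
-81026 c = -40696
c = -40696/-81026 ≈ 0.5023 J/(g·°C)

c ≈ 0.502 J/(g·°C)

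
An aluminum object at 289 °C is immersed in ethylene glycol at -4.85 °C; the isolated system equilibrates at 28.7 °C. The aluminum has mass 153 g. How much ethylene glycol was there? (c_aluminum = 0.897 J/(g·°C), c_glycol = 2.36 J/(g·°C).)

m ≈ 451 g

Taking heat into each body as positive, Σ m c ΔT = 0:
153×0.897×(28.7 − 289) + m×2.36×(28.7 − (-4.85)) = 0
79.18 m = 35724
m = 35724/79.18 ≈ 451.2 g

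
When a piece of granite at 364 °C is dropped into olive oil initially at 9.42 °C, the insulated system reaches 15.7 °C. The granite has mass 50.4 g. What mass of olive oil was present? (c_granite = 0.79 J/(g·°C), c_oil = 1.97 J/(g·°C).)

m ≈ 1120 g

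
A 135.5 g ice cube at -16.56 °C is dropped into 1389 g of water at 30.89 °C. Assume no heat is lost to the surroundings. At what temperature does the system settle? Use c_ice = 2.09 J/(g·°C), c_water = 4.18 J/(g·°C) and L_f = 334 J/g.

T_f ≈ 20.3 °C

Sum of m c ΔT and latent-heat terms is zero:
ice -16.56→0 °C: 135.5×2.09×16.56 = 4689.7; latent heat to melt: 135.5×334 = 45257; warm the meltwater: 566.39 T; water cools: 1389×4.18×(T − 30.89) = 5806(T − 30.89)
6372.4 T = 179348 − 49947 = 129401
T ≈ 20.31 °C — above 0 °C, consistent with complete melting.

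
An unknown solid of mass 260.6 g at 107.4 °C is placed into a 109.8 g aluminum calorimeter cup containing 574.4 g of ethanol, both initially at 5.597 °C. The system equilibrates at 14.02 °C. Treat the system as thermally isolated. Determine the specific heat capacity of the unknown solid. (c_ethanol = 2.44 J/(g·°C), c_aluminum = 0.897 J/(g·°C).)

Net heat exchanged in the isolated system is zero:
260.6×c×(14.02 − 107.4) + 574.4×2.44×(14.02 − 5.597) + 109.8×0.897×(14.02 − 5.597) = 0
-24335 c = -12635
c = -12635/-24335 ≈ 0.5192 J/(g·°C)

c ≈ 0.519 J/(g·°C)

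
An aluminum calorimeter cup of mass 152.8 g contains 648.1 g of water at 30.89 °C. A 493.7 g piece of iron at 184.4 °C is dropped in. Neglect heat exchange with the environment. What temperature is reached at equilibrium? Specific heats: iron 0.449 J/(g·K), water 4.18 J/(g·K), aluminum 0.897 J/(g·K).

Net heat exchanged in the isolated system is zero:
493.7·0.449·(T − 184.4) + 648.1·4.18·(T − 30.89) + 152.8·0.897·(T − 30.89) = 0
3067.8 T = 128793
T = 128793 / 3067.8 = 42 °C

T_f ≈ 42.0 °C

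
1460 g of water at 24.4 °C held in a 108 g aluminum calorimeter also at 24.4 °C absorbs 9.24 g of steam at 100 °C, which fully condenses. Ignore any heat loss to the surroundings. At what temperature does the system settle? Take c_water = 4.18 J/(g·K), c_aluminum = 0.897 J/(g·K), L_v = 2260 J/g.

Net heat exchanged in the isolated system is zero:
steam→water at 100 °C releases m L_v = 9.24×2260 = 20882
  condensed water 100 °C→T: 38.62(T − 100)
  water warms: 1460×4.18×(T − 24.4) = 6102.8(T − 24.4)
  aluminum cup: 108×0.897×(T − 24.4) = 96.88(T − 24.4)
6238.3 T = 20882 + 3862.3 + 151272 = 176017
T ≈ 28.22 °C — below 100 °C, confirming all the steam condensed.

T_f ≈ 28.2 °C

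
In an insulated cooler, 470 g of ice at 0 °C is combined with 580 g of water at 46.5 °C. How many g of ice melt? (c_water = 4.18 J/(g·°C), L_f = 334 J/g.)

m_melted ≈ 338 g

Heat available from the water dropping to 0 °C: 580·4.18·46.5 = 112735 J.
Melting all 470 g of ice would need 470·334 = 156980 J.
That's not enough to melt it all — equilibrium is at 0 °C with ice remaining.
m_melted·334 = 112735  ⇒  m_melted ≈ 337.5 g.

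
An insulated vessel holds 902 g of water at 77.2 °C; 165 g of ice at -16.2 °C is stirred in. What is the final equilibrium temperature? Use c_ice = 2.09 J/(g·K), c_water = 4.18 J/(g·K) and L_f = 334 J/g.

Let T be the final temperature. ΣQ_i = 0:
warm ice to 0 °C: 165·2.09·(0 − (-16.2)) = 5586.6
  latent heat to melt: 165·334 = 55110
  meltwater 0→T: 165·4.18·T = 689.7 T
  water cools: 902·4.18·(T − 77.2) = 3770.4(T − 77.2)
4460.1 T = 291072 − 60697 = 230375
T ≈ 51.65 °C — above 0 °C, consistent with complete melting.

T_f ≈ 51.7 °C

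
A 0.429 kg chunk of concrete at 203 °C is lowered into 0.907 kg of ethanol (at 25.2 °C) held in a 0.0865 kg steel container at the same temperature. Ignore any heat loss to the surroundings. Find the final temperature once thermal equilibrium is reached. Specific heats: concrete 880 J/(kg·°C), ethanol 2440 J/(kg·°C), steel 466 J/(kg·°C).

Taking heat into each body as positive, Σ m c ΔT = 0:
0.429·880·(T − 203) + 0.907·2440·(T − 25.2) + 0.0865·466·(T − 25.2) = 0
377.52(T − 203) + 2213.1(T − 25.2) + 40.31(T − 25.2) = 0
2630.9 T = 133422
T = 133422/2630.9 ≈ 50.71 °C

T_f ≈ 50.7 °C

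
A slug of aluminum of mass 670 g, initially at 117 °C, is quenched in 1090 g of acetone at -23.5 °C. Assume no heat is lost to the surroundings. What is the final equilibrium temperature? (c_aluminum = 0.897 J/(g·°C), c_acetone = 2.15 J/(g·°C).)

T_f ≈ 5.2 °C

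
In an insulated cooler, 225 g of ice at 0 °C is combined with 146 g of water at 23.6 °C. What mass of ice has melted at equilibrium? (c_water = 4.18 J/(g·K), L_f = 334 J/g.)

m_melted ≈ 43.1 g

Water can give up m c ΔT = 146×4.18×23.6 = 14403 J before reaching 0 °C.
Melting all 225 g of ice would need 225×334 = 75150 J.
That's not enough to melt it all — equilibrium is at 0 °C with ice remaining.
Mass melted = 14403/334 ≈ 43.12 g.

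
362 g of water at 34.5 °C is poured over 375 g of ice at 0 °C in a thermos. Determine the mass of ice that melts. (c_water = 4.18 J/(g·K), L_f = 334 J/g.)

m_melted ≈ 156 g

Water can give up m c ΔT = 362·4.18·34.5 = 52204 J before reaching 0 °C.
Fully melting the ice requires m_ice L_f = 375·334 = 125250 J.
52204 J < 125250 J, so only part of the ice melts and the system sits at 0 °C.
Mass melted = 52204/334 ≈ 156.3 g.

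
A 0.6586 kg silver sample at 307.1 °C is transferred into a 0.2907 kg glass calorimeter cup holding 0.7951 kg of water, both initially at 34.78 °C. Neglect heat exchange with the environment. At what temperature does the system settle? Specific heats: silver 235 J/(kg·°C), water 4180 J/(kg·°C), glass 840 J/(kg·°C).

T_f ≈ 46.1 °C

T_f is the heat-capacity-weighted average of the initial temperatures:
T_f = (154.77×307.1 + 3323.5×34.78 + 244.19×34.78) / (154.77 + 3323.5 + 244.19)
    = 171615 / 3722.5 ≈ 46.10 °C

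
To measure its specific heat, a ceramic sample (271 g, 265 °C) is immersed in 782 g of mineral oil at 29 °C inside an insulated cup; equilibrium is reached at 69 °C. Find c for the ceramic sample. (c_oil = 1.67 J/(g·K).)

c ≈ 0.983 J/(g·K)

Taking heat into each body as positive, Σ m c ΔT = 0:
271·c·(69 − 265) + 782·1.67·(69 − 29) = 0
-53116 c = -52238
c = -52238/-53116 ≈ 0.9835 J/(g·K)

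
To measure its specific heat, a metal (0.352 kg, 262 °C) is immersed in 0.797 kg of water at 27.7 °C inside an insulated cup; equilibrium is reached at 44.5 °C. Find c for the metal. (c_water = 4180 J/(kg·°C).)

Net heat exchanged in the isolated system is zero:
0.352×c×(44.5 − 262) + 0.797×4180×(44.5 − 27.7) = 0
-76.56 c = -55969
c = -55969/-76.56 ≈ 731 J/(kg·°C)

c ≈ 731 J/(kg·°C)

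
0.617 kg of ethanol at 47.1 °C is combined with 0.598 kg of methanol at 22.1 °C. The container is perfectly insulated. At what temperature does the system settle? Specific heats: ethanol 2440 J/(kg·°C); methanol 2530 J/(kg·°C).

T_f ≈ 34.6 °C

Heat lost by the ethanol equals heat gained by the methanol:
0.617*2440*(47.1 − T) = 0.598*2530*(T − 22.1)
1505.5(47.1 − T) = 1512.9(T − 22.1)
3018.4 T = 104344  ⇒  T ≈ 34.57 °C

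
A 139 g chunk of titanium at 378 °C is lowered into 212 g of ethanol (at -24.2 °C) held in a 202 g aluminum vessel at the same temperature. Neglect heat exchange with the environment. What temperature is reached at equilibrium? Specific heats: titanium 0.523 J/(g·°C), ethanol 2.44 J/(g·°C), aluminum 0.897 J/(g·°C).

T_f ≈ 13.7 °C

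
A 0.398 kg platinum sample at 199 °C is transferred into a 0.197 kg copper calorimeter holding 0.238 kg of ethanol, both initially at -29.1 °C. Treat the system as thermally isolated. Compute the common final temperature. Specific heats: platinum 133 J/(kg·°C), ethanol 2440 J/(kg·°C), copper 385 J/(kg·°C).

Taking heat into each body as positive, Σ m c ΔT = 0:
0.398×133×(T − 199) + 0.238×2440×(T − (-29.1)) + 0.197×385×(T − (-29.1)) = 0
709.5 T = -8572.2
T = -8572.2/709.5 ≈ -12.08 °C

T_f ≈ -12.1 °C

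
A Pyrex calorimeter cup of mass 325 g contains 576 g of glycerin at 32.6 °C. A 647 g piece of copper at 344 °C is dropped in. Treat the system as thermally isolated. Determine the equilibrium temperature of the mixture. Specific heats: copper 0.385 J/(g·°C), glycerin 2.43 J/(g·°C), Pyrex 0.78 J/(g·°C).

Heat gained plus heat lost sum to zero:
647·0.385·(T − 344) + 576·2.43·(T − 32.6) + 325·0.78·(T − 32.6) = 0
249.09(T − 344) + 1399.7(T − 32.6) + 253.5(T − 32.6) = 0
(249.09 + 1399.7 + 253.5) T = 249.09·344 + 1399.7·32.6 + 253.5·32.6
T = 139582 / 1902.3 = 73.4 °C

T_f ≈ 73.4 °C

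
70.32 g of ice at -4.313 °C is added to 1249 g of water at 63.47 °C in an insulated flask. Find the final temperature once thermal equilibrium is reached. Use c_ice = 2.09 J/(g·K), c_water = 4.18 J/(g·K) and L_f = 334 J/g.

T_f ≈ 55.7 °C

Setting the total heat transfer to zero:
ice -4.313→0 °C: 70.32·2.09·4.313 = 633.88; melt ice: 70.32·334 = 23487; meltwater 0→T: 70.32·4.18·T = 293.94 T; water: 5220.8(T − 63.47)
5514.8 T = 331365 − 24121 = 307245
T ≈ 55.71 °C. Since T > 0 °C, the all-ice-melts assumption holds.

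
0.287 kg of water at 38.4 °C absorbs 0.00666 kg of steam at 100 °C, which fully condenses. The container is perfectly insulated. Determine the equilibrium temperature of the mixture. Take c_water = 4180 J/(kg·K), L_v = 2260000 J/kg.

T_f ≈ 52.1 °C

Sum of m c ΔT and latent-heat terms is zero:
condense steam: −0.00666×2260000 = −15052
  condensate cools 100→T: 0.00666×4180×(T − 100) = 27.84(T − 100)
  original water: 1199.7(T − 38.4)
1227.5 T = 15052 + 2783.9 + 46067 = 63902
T ≈ 52.06 °C, under the boiling point, so the assumption holds.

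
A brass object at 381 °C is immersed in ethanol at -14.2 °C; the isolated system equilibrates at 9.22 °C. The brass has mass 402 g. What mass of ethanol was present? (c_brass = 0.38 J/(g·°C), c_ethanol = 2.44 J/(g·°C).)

Heat lost by the brass = heat gained by the ethanol:
402×0.38×(381 − 9.22) = m×2.44×(9.22 − (-14.2))
57.14 m = 56793  ⇒  m ≈ 993.8 g

m ≈ 994 g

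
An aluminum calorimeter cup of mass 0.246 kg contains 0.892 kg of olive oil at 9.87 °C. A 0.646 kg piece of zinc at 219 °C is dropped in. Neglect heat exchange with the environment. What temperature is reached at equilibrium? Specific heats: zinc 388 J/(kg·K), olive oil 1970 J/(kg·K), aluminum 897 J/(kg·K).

T_f ≈ 33.4 °C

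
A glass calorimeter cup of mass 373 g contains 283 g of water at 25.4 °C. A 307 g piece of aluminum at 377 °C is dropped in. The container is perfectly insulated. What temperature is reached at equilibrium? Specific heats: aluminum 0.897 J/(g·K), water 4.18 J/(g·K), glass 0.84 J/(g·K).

T_f ≈ 80.1 °C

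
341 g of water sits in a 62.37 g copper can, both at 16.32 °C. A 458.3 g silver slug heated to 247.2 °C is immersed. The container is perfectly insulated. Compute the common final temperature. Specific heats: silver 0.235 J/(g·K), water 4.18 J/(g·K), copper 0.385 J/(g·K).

T_f ≈ 32.3 °C

T_f = Σ m_i c_i T_i / Σ m_i c_i:
T_f = (107.7*247.2 + 1425.4*16.32 + 24.01*16.32) / (107.7 + 1425.4 + 24.01)
    = 50278 / 1557.1 ≈ 32.29 °C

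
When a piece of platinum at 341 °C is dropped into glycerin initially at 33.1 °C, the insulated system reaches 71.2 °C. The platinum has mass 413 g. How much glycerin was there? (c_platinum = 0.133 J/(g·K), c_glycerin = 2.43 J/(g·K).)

m ≈ 160 g

Heat lost by the platinum = heat gained by the glycerin:
413×0.133×(341 − 71.2) = m×2.43×(71.2 − 33.1)
92.58 m = 14820  ⇒  m ≈ 160.1 g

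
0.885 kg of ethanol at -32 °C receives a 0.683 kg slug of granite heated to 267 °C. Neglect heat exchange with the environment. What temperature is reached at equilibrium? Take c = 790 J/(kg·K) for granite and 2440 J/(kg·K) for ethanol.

T_f ≈ 27.8 °C

|Q_granite| = |Q_ethanol|:
0.683·790·(267 − T) = 0.885·2440·(T − (-32))
539.57(267 − T) = 2159.4(T − (-32))
2699 T = 74964  ⇒  T ≈ 27.78 °C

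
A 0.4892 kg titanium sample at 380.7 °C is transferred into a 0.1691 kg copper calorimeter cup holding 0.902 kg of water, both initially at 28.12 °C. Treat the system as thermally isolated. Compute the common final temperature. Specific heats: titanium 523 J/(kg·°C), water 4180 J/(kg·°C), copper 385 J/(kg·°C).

T_f ≈ 50.2 °C

Conservation of energy gives ΣQ = 0:
0.4892·523·(T − 380.7) + 0.902·4180·(T − 28.12) + 0.1691·385·(T − 28.12) = 0
(255.85 + 3770.4 + 65.1) T = 255.85·380.7 + 3770.4·28.12 + 65.1·28.12
T = 205256/4091.3 ≈ 50.17 °C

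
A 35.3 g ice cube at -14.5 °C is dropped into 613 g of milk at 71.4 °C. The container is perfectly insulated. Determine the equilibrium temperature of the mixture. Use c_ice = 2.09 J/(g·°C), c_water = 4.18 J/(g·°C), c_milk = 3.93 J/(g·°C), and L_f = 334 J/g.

T_f ≈ 62.2 °C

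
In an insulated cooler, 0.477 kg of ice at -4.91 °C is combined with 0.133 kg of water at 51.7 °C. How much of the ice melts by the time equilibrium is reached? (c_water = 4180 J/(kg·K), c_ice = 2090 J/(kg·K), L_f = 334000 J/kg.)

m_melted ≈ 0.0714 kg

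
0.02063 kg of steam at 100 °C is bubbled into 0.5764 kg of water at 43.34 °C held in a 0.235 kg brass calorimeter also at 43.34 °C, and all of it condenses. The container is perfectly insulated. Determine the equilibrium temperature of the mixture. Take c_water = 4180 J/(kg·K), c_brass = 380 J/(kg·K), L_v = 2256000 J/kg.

T_f ≈ 63.2 °C

Energy conservation, ΣQ = 0:
latent heat released on condensation: 0.02063·2256000 = 46541; condensate cools 100→T: 0.02063·4180·(T − 100) = 86.23(T − 100); water warms: 0.5764·4180·(T − 43.34) = 2409.4(T − 43.34); brass cup: 0.235·380·(T − 43.34) = 89.3(T − 43.34)
2584.9 T = 46541 + 8623.3 + 108292 = 163456
T ≈ 63.24 °C — below 100 °C, confirming all the steam condensed.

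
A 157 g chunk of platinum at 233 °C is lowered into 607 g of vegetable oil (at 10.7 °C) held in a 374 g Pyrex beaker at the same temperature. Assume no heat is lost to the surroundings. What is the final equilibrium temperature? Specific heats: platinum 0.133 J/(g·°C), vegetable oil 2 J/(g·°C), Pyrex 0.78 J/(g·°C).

T_f ≈ 13.7 °C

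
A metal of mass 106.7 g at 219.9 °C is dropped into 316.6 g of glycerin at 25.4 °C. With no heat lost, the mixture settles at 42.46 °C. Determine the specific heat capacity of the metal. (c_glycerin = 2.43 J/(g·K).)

Let T be the final temperature. ΣQ_i = 0:
106.7·c·(42.46 − 219.9) + 316.6·2.43·(42.46 − 25.4) = 0
-18933 c = -13125
c = -13125/-18933 ≈ 0.6932 J/(g·K)

c ≈ 0.693 J/(g·K)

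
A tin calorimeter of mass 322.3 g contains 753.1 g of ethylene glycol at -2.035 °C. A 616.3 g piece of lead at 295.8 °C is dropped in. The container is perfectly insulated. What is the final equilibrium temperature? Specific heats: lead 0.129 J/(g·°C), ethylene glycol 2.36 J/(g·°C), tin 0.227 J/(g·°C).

Let T be the final temperature. ΣQ_i = 0:
616.3*0.129*(T − 295.8) + 753.1*2.36*(T − (-2.035)) + 322.3*0.227*(T − (-2.035)) = 0
(79.5 + 1777.3 + 73.16) T = 79.5*295.8 + 1777.3*(-2.035) + 73.16*(-2.035)
T = 19751/1930 ≈ 10.23 °C

T_f ≈ 10.2 °C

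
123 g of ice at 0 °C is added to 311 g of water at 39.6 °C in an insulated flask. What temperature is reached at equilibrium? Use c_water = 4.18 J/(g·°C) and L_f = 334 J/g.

Energy balance with sensible and latent terms:
melt ice: 123×334 = 41082; meltwater 0→T: 123×4.18×T = 514.14 T; water cools: 311×4.18×(T − 39.6) = 1300(T − 39.6)
1814.1 T = 51479 − 41082 = 10397
T ≈ 5.73 °C (positive, so assuming full melt was valid).

T_f ≈ 5.7 °C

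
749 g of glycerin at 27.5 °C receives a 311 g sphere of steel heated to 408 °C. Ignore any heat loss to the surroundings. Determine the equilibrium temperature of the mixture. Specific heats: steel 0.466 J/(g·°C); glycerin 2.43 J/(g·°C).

T_f ≈ 55.6 °C

Energy conservation, ΣQ = 0:
311·0.466·(T − 408) + 749·2.43·(T − 27.5) = 0
144.93(T − 408) + 1820.1(T − 27.5) = 0
1965 T = 109182
T = 109182 / 1965 = 55.6 °C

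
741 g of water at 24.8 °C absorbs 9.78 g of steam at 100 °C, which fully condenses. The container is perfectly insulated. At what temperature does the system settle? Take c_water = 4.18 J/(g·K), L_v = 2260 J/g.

T_f ≈ 32.8 °C

Let T be the final temperature. ΣQ_i = 0:
latent heat released on condensation: 9.78×2260 = 22103
  condensed water 100 °C→T: 40.88(T − 100)
  original water: 3097.4(T − 24.8)
3138.3 T = 22103 + 4088 + 76815 = 103006
T ≈ 32.82 °C, under the boiling point, so the assumption holds.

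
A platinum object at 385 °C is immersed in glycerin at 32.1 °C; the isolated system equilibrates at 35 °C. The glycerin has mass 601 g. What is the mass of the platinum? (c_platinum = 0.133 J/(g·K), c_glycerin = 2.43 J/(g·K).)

m ≈ 91 g

Heat lost by the platinum = heat gained by the glycerin:
m×0.133×(385 − 35) = 601×2.43×(35 − 32.1)
46.55 m = 4235.2  ⇒  m ≈ 90.98 g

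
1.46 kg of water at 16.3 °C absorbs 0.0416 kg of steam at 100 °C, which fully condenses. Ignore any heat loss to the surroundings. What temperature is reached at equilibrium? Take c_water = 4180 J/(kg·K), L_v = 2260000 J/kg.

T_f ≈ 33.6 °C

Setting the total heat transfer to zero:
steam→water at 100 °C releases m L_v = 0.0416·2260000 = 94016; condensate cools 100→T: 0.0416·4180·(T − 100) = 173.89(T − 100); original water: 6102.8(T − 16.3)
6276.7 T = 94016 + 17389 + 99476 = 210880
T ≈ 33.60 °C (< 100 °C, so full condensation is consistent).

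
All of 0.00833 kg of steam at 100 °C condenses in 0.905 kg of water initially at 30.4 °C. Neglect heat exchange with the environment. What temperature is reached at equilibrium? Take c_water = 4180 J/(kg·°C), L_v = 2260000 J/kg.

T_f ≈ 36.0 °C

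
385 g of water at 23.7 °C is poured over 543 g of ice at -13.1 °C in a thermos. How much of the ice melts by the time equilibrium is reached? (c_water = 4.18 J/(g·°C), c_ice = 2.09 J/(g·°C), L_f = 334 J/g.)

Cooling the water to 0 °C releases 385·4.18·23.7 = 38140 J.
Of that, 543·2.09·13.1 = 14867 J goes to bring the ice to 0 °C, leaving 23274 J.
To melt every bit of ice: 543·334 = 181362 J.
23274 J < 181362 J, so only part of the ice melts and the system sits at 0 °C.
m_melt = 23274 / L_f = 69.68 g.

m_melted ≈ 69.7 g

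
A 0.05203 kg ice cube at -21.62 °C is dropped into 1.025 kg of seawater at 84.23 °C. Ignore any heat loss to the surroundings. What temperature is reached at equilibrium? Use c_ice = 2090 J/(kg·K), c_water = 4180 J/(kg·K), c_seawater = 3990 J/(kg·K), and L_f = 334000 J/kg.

T_f ≈ 75.4 °C

Conservation of energy gives ΣQ = 0:
ice -21.62→0 °C: 0.05203·2090·21.62 = 2351; melt ice: 0.05203·334000 = 17378; meltwater 0→T: 0.05203·4180·T = 217.49 T; seawater cools: 1.025·3990·(T − 84.23) = 4089.7(T − 84.23)
4307.2 T = 344480 − 19729 = 324751
T ≈ 75.40 °C (positive, so assuming full melt was valid).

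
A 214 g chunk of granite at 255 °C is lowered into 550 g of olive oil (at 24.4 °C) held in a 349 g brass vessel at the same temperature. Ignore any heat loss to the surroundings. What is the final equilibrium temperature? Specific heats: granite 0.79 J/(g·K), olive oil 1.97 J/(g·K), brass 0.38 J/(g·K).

T_f ≈ 52.5 °C

Let T be the final temperature. ΣQ_i = 0:
214·0.79·(T − 255) + 550·1.97·(T − 24.4) + 349·0.38·(T − 24.4) = 0
169.06(T − 255) + 1083.5(T − 24.4) + 132.62(T − 24.4) = 0
1385.2 T = 72784
T = 72784 / 1385.2 = 52.5 °C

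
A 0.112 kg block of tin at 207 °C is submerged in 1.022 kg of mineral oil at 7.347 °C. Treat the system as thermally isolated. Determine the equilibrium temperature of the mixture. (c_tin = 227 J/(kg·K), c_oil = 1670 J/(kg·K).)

Taking heat into each body as positive, Σ m c ΔT = 0:
0.112*227*(T − 207) + 1.022*1670*(T − 7.347) = 0
25.42(T − 207) + 1706.7(T − 7.347) = 0
1732.2 T = 17802
T ≈ 10.28 °C

T_f ≈ 10.3 °C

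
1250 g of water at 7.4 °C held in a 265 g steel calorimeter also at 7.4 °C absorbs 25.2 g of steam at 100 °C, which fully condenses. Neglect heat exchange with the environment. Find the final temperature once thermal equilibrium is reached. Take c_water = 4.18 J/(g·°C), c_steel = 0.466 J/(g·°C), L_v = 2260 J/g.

T_f ≈ 19.6 °C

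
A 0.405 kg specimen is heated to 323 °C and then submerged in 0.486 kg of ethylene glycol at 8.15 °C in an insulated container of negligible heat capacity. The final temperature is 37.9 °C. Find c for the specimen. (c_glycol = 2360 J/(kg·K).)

c ≈ 296 J/(kg·K)

Heat lost by the specimen = heat gained by the glycol:
0.405×c×(323 − 37.9) = 0.486×2360×(37.9 − 8.15)
115.47 c = 34122  ⇒  c ≈ 295.5 J/(kg·K)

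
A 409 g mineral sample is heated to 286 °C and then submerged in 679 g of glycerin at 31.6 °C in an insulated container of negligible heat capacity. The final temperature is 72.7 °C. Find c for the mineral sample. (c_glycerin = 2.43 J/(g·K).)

c ≈ 0.777 J/(g·K)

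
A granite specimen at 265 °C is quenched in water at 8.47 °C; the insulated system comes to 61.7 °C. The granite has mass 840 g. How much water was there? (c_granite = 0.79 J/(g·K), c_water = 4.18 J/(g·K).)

m ≈ 606 g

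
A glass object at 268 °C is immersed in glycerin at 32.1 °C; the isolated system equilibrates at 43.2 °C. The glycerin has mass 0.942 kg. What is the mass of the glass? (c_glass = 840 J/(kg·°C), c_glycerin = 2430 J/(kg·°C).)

Heat lost by the glass = heat gained by the glycerin:
m·840·(268 − 43.2) = 0.942·2430·(43.2 − 32.1)
188832 m = 25409  ⇒  m ≈ 0.1346 kg

m ≈ 0.135 kg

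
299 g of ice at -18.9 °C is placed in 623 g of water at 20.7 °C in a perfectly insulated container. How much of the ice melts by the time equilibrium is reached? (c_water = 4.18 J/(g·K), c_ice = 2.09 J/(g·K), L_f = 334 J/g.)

Cooling the water to 0 °C releases 623·4.18·20.7 = 53906 J.
Of that, 299·2.09·18.9 = 11811 J goes to bring the ice to 0 °C, leaving 42095 J.
Fully melting the ice requires m_ice L_f = 299·334 = 99866 J.
That's not enough to melt it all — equilibrium is at 0 °C with ice remaining.
m_melted·334 = 42095  ⇒  m_melted ≈ 126 g.

m_melted ≈ 126 g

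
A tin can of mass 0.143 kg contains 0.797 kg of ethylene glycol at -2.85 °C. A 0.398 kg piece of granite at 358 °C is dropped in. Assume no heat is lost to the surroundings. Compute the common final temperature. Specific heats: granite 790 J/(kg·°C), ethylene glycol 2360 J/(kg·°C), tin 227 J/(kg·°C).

T_f = Σ m_i c_i T_i / Σ m_i c_i:
T_f = (314.42*358 + 1880.9*(-2.85) + 32.46*(-2.85)) / (314.42 + 1880.9 + 32.46)
    = 107109 / 2227.8 ≈ 48.08 °C

T_f ≈ 48.1 °C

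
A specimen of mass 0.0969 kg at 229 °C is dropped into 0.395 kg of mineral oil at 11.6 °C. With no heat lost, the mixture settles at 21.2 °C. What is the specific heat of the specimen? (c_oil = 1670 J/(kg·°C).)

c ≈ 314 J/(kg·°C)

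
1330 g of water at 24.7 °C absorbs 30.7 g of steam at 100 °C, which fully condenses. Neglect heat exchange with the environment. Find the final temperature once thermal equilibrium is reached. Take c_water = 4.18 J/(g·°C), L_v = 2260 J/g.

T_f ≈ 38.6 °C

Energy conservation, ΣQ = 0:
condense steam: −30.7×2260 = −69382
  condensate cools 100→T: 30.7×4.18×(T − 100) = 128.33(T − 100)
  water warms: 1330×4.18×(T − 24.7) = 5559.4(T − 24.7)
5687.7 T = 69382 + 12833 + 137317 = 219532
T ≈ 38.60 °C (< 100 °C, so full condensation is consistent).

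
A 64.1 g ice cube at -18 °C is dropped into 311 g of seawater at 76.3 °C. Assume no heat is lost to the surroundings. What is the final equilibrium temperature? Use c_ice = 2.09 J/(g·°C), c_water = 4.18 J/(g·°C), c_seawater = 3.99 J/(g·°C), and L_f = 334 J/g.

Net heat exchanged in the isolated system is zero:
ice -18→0 °C: 64.1·2.09·18 = 2411.4; fusion: m_ice L_f = 64.1·334 = 21409; warm the meltwater: 267.94 T; seawater cools: 311·3.99·(T − 76.3) = 1240.9(T − 76.3)
1508.8 T = 94680 − 23821 = 70859
T ≈ 46.96 °C (positive, so assuming full melt was valid).

T_f ≈ 47.0 °C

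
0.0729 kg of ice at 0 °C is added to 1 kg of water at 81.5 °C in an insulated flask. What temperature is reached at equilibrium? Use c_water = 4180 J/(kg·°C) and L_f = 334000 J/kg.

T_f ≈ 70.5 °C

Conservation of energy gives ΣQ = 0:
latent heat to melt: 0.0729·334000 = 24349
  meltwater 0→T: 0.0729·4180·T = 304.72 T
  water: 4180(T − 81.5)
4484.7 T = 340670 − 24349 = 316321
T ≈ 70.53 °C (positive, so assuming full melt was valid).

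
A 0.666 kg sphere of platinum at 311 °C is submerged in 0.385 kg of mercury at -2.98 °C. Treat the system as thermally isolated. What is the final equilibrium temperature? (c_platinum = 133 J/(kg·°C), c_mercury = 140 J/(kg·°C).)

T_f ≈ 192.2 °C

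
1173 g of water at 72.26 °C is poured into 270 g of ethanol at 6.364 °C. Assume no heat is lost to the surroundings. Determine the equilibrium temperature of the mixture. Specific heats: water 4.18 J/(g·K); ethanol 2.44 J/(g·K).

T_f ≈ 64.5 °C

Net heat exchanged in the isolated system is zero:
1173×4.18×(T − 72.26) + 270×2.44×(T − 6.364) = 0
5561.9 T = 358493
T = 358493 / 5561.9 = 64.5 °C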